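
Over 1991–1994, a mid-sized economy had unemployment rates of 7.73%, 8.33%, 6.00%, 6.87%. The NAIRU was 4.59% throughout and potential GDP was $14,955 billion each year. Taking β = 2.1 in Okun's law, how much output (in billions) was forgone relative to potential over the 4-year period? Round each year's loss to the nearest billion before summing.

Year 1991: gap = -2.1 × (7.73 - 4.59) = -6.594%, loss ≈ 14955 × 6.594/100 ≈ 986.
Year 1992: gap = -2.1 × (8.33 - 4.59) = -7.854%, loss ≈ 14955 × 7.854/100 ≈ 1175.
Year 1993: gap = -2.1 × (6 - 4.59) = -2.961%, loss ≈ 14955 × 2.961/100 ≈ 443.
Year 1994: gap = -2.1 × (6.87 - 4.59) = -4.788%, loss ≈ 14955 × 4.788/100 ≈ 716.
Total lost output = 986 + 1175 + 443 + 716 = 3320 billion.

$3,320 billion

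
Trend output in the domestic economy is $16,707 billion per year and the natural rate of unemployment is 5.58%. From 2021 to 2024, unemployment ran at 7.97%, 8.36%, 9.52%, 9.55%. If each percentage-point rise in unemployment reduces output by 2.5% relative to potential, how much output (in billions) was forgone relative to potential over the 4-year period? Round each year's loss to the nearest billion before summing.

Year 2021: gap = -2.5 × (7.97 - 5.58) = -5.975%, loss ≈ 16707 × 5.975/100 ≈ 998.
Year 2022: gap = -2.5 × (8.36 - 5.58) = -6.95%, loss ≈ 16707 × 6.95/100 ≈ 1161.
Year 2023: gap = -2.5 × (9.52 - 5.58) = -9.85%, loss ≈ 16707 × 9.85/100 ≈ 1646.
Year 2024: gap = -2.5 × (9.55 - 5.58) = -9.925%, loss ≈ 16707 × 9.925/100 ≈ 1658.
Total lost output = 998 + 1161 + 1646 + 1658 = 5463 billion.

$5,463 billion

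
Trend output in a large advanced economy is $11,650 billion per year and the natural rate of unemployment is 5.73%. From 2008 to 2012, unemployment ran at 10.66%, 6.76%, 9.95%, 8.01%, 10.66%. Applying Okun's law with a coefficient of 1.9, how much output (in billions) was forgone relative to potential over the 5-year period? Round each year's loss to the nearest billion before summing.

Year 2008: gap = -1.9 × (10.66 - 5.73) = -9.367%, loss ≈ 11650 × 9.367/100 ≈ 1091.
Year 2009: gap = -1.9 × (6.76 - 5.73) = -1.957%, loss ≈ 11650 × 1.957/100 ≈ 228.
Year 2010: gap = -1.9 × (9.95 - 5.73) = -8.018%, loss ≈ 11650 × 8.018/100 ≈ 934.
Year 2011: gap = -1.9 × (8.01 - 5.73) = -4.332%, loss ≈ 11650 × 4.332/100 ≈ 505.
Year 2012: gap = -1.9 × (10.66 - 5.73) = -9.367%, loss ≈ 11650 × 9.367/100 ≈ 1091.
Total lost output = 1091 + 228 + 934 + 505 + 1091 = 3849 billion.

$3,849 billion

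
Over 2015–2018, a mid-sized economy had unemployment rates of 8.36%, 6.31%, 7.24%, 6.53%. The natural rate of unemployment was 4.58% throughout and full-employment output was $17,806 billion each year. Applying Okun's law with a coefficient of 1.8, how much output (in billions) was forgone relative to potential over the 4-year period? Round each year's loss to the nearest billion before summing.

$3,244 billion

Year 2015: gap = -1.8 × (8.36 - 4.58) = -6.804%, loss ≈ 17806 × 6.804/100 ≈ 1212.
Year 2016: gap = -1.8 × (6.31 - 4.58) = -3.114%, loss ≈ 17806 × 3.114/100 ≈ 554.
Year 2017: gap = -1.8 × (7.24 - 4.58) = -4.788%, loss ≈ 17806 × 4.788/100 ≈ 853.
Year 2018: gap = -1.8 × (6.53 - 4.58) = -3.51%, loss ≈ 17806 × 3.51/100 ≈ 625.
Total lost output = 1212 + 554 + 853 + 625 = 3244 billion.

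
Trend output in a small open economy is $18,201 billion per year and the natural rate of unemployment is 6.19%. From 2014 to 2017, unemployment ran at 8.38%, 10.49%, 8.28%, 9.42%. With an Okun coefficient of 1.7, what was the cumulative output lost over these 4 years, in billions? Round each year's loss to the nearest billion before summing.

$3,654 billion

Year 2014: gap = -1.7 × (8.38 - 6.19) = -3.723%, loss ≈ 18201 × 3.723/100 ≈ 678.
Year 2015: gap = -1.7 × (10.49 - 6.19) = -7.31%, loss ≈ 18201 × 7.31/100 ≈ 1330.
Year 2016: gap = -1.7 × (8.28 - 6.19) = -3.553%, loss ≈ 18201 × 3.553/100 ≈ 647.
Year 2017: gap = -1.7 × (9.42 - 6.19) = -5.491%, loss ≈ 18201 × 5.491/100 ≈ 999.
Total lost output = 678 + 1330 + 647 + 999 = 3654 billion.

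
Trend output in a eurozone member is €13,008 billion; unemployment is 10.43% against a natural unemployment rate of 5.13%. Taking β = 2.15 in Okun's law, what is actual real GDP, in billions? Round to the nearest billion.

€11,526 billion

Unemployment gap = 10.43 - 5.13 = 5.3 points, so the output gap is -2.15 × 5.3 = -11.395%.
Actual GDP = 13008 × (1 - 11.395/100) = 13008 × 0.88605 ≈ 11526 billion.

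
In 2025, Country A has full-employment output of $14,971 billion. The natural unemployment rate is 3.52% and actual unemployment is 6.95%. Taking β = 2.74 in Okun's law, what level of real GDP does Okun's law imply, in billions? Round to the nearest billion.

$13,564 billion

Unemployment gap = 6.95 - 3.52 = 3.43 points, so the output gap is -2.74 × 3.43 = -9.3982%.
Actual GDP = 14971 × (1 - 9.3982/100) = 14971 × 0.906018 ≈ 13564 billion.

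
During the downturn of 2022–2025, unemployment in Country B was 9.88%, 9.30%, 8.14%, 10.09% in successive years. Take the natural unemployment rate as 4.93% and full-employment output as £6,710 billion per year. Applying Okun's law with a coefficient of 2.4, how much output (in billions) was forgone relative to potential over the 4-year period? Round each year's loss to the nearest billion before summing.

£2,849 billion

Year 2022: gap = -2.4 × (9.88 - 4.93) = -11.88%, loss ≈ 6710 × 11.88/100 ≈ 797.
Year 2023: gap = -2.4 × (9.3 - 4.93) = -10.488%, loss ≈ 6710 × 10.488/100 ≈ 704.
Year 2024: gap = -2.4 × (8.14 - 4.93) = -7.704%, loss ≈ 6710 × 7.704/100 ≈ 517.
Year 2025: gap = -2.4 × (10.09 - 4.93) = -12.384%, loss ≈ 6710 × 12.384/100 ≈ 831.
Total lost output = 797 + 704 + 517 + 831 = 2849 billion.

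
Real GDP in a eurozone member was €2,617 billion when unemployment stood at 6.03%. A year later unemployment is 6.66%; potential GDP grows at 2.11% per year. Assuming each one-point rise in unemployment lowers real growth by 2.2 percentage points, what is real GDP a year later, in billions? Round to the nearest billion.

Δu = 6.66 - 6.03 = 0.63 points.
Okun's law (growth form): g_Y = g_Y* - β × Δu = 2.11 - 2.2 × (0.63) = 2.11 - 1.386 = 0.724%.
Real GDP in the next year = 2617 × (1 + 0.724/100) = 2617 × 1.00724 ≈ 2636 billion.

€2,636 billion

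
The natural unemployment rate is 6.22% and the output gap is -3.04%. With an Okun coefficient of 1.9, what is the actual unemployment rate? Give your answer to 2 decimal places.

7.82%

From Okun's law, u - u* = -(output gap)/β = -(-3.04)/1.9 = 1.6 points.
So u = 6.22 + 1.6 = 7.82%.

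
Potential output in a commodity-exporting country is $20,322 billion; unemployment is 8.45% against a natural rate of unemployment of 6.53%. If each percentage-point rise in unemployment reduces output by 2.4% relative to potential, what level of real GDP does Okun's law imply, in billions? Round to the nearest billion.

$19,386 billion

Unemployment gap = 8.45 - 6.53 = 1.92 points, so the output gap is -2.4 × 1.92 = -4.608%.
Actual GDP = 20322 × (1 - 4.608/100) = 20322 × 0.95392 ≈ 19386 billion.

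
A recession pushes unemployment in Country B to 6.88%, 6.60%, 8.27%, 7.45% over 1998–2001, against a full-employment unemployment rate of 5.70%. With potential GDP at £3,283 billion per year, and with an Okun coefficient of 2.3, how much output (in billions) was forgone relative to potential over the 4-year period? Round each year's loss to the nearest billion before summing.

£483 billion

Year 1998: gap = -2.3 × (6.88 - 5.7) = -2.714%, loss ≈ 3283 × 2.714/100 ≈ 89.
Year 1999: gap = -2.3 × (6.6 - 5.7) = -2.07%, loss ≈ 3283 × 2.07/100 ≈ 68.
Year 2000: gap = -2.3 × (8.27 - 5.7) = -5.911%, loss ≈ 3283 × 5.911/100 ≈ 194.
Year 2001: gap = -2.3 × (7.45 - 5.7) = -4.025%, loss ≈ 3283 × 4.025/100 ≈ 132.
Total lost output = 89 + 68 + 194 + 132 = 483 billion.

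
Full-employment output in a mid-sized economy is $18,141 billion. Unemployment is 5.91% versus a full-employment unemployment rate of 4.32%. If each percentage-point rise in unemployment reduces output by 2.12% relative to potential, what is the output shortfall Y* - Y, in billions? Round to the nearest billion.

$611 billion

Output gap = -2.12 × (5.91 - 4.32) = -2.12 × 1.59 = -3.3708%.
Actual GDP ≈ 18141 × 0.966292 ≈ 17530 billion, so the shortfall is 18141 - 17530 = 611 billion.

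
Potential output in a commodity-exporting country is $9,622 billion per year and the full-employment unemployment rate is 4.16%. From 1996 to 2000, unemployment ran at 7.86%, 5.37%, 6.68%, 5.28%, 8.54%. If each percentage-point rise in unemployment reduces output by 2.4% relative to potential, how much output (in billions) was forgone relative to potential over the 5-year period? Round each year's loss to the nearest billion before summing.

Year 1996: gap = -2.4 × (7.86 - 4.16) = -8.88%, loss ≈ 9622 × 8.88/100 ≈ 854.
Year 1997: gap = -2.4 × (5.37 - 4.16) = -2.904%, loss ≈ 9622 × 2.904/100 ≈ 279.
Year 1998: gap = -2.4 × (6.68 - 4.16) = -6.048%, loss ≈ 9622 × 6.048/100 ≈ 582.
Year 1999: gap = -2.4 × (5.28 - 4.16) = -2.688%, loss ≈ 9622 × 2.688/100 ≈ 259.
Year 2000: gap = -2.4 × (8.54 - 4.16) = -10.512%, loss ≈ 9622 × 10.512/100 ≈ 1011.
Total lost output = 854 + 279 + 582 + 259 + 1011 = 2985 billion.

$2,985 billion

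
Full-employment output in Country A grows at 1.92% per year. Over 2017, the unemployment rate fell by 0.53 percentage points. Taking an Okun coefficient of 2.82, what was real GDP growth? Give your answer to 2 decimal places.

3.41%

Growth-rate Okun's law: g_Y = g_Y* - β × Δu.
g_Y = 1.92 - 2.82 × (-0.53) = 1.92 + 1.4946 = 3.4146%, i.e. 3.41% to 2 d.p.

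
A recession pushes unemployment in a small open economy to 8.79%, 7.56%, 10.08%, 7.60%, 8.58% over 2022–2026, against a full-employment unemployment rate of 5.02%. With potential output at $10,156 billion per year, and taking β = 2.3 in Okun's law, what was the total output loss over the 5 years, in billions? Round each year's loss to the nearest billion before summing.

Year 2022: gap = -2.3 × (8.79 - 5.02) = -8.671%, loss ≈ 10156 × 8.671/100 ≈ 881.
Year 2023: gap = -2.3 × (7.56 - 5.02) = -5.842%, loss ≈ 10156 × 5.842/100 ≈ 593.
Year 2024: gap = -2.3 × (10.08 - 5.02) = -11.638%, loss ≈ 10156 × 11.638/100 ≈ 1182.
Year 2025: gap = -2.3 × (7.6 - 5.02) = -5.934%, loss ≈ 10156 × 5.934/100 ≈ 603.
Year 2026: gap = -2.3 × (8.58 - 5.02) = -8.188%, loss ≈ 10156 × 8.188/100 ≈ 832.
Total lost output = 881 + 593 + 1182 + 603 + 832 = 4091 billion.

$4,091 billion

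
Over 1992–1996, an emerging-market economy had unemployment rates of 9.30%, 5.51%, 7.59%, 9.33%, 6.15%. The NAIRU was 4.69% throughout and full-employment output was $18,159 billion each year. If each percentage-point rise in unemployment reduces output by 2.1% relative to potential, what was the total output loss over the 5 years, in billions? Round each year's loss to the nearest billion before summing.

$5,503 billion

Year 1992: gap = -2.1 × (9.3 - 4.69) = -9.681%, loss ≈ 18159 × 9.681/100 ≈ 1758.
Year 1993: gap = -2.1 × (5.51 - 4.69) = -1.722%, loss ≈ 18159 × 1.722/100 ≈ 313.
Year 1994: gap = -2.1 × (7.59 - 4.69) = -6.09%, loss ≈ 18159 × 6.09/100 ≈ 1106.
Year 1995: gap = -2.1 × (9.33 - 4.69) = -9.744%, loss ≈ 18159 × 9.744/100 ≈ 1769.
Year 1996: gap = -2.1 × (6.15 - 4.69) = -3.066%, loss ≈ 18159 × 3.066/100 ≈ 557.
Total lost output = 1758 + 313 + 1106 + 1769 + 557 = 5503 billion.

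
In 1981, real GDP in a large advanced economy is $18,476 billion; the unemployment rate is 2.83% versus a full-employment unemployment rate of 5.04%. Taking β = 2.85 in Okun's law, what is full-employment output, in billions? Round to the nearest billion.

$17,381 billion

Unemployment gap = 2.83 - 5.04 = -2.21 points, so output gap = -2.85 × (-2.21) = 6.2985%.
Since Y = Y* × (1 + gap/100), Y* = 18476/1.062985 ≈ 17381 billion.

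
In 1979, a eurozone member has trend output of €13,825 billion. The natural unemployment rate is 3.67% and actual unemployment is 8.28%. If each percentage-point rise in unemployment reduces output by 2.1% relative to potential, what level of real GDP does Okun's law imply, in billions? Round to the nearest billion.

€12,487 billion

Unemployment gap = 8.28 - 3.67 = 4.61 points, so the output gap is -2.1 × 4.61 = -9.681%.
Actual GDP = 13825 × (1 - 9.681/100) = 13825 × 0.90319 ≈ 12487 billion.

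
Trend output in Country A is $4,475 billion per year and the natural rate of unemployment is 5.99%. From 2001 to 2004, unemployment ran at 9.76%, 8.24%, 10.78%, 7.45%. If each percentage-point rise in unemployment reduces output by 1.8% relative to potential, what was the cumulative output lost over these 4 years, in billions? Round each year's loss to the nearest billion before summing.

Year 2001: gap = -1.8 × (9.76 - 5.99) = -6.786%, loss ≈ 4475 × 6.786/100 ≈ 304.
Year 2002: gap = -1.8 × (8.24 - 5.99) = -4.05%, loss ≈ 4475 × 4.05/100 ≈ 181.
Year 2003: gap = -1.8 × (10.78 - 5.99) = -8.622%, loss ≈ 4475 × 8.622/100 ≈ 386.
Year 2004: gap = -1.8 × (7.45 - 5.99) = -2.628%, loss ≈ 4475 × 2.628/100 ≈ 118.
Total lost output = 304 + 181 + 386 + 118 = 989 billion.

$989 billion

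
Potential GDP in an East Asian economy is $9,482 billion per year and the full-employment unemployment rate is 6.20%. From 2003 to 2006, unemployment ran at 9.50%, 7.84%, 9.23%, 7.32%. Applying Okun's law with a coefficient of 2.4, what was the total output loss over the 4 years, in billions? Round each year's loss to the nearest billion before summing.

Year 2003: gap = -2.4 × (9.5 - 6.2) = -7.92%, loss ≈ 9482 × 7.92/100 ≈ 751.
Year 2004: gap = -2.4 × (7.84 - 6.2) = -3.936%, loss ≈ 9482 × 3.936/100 ≈ 373.
Year 2005: gap = -2.4 × (9.23 - 6.2) = -7.272%, loss ≈ 9482 × 7.272/100 ≈ 690.
Year 2006: gap = -2.4 × (7.32 - 6.2) = -2.688%, loss ≈ 9482 × 2.688/100 ≈ 255.
Total lost output = 751 + 373 + 690 + 255 = 2069 billion.

$2,069 billion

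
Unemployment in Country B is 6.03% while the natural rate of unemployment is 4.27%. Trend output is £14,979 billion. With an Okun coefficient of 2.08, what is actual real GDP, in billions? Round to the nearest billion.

£14,431 billion

Unemployment gap = 6.03 - 4.27 = 1.76 points, so the output gap is -2.08 × 1.76 = -3.6608%.
Actual GDP = 14979 × (1 - 3.6608/100) = 14979 × 0.963392 ≈ 14431 billion.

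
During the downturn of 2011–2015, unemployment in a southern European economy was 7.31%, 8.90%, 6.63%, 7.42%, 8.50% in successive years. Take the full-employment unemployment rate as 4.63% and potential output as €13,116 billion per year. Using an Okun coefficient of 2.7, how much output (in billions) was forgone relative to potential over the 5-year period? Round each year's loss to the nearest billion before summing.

€5,527 billion

Year 2011: gap = -2.7 × (7.31 - 4.63) = -7.236%, loss ≈ 13116 × 7.236/100 ≈ 949.
Year 2012: gap = -2.7 × (8.9 - 4.63) = -11.529%, loss ≈ 13116 × 11.529/100 ≈ 1512.
Year 2013: gap = -2.7 × (6.63 - 4.63) = -5.4%, loss ≈ 13116 × 5.4/100 ≈ 708.
Year 2014: gap = -2.7 × (7.42 - 4.63) = -7.533%, loss ≈ 13116 × 7.533/100 ≈ 988.
Year 2015: gap = -2.7 × (8.5 - 4.63) = -10.449%, loss ≈ 13116 × 10.449/100 ≈ 1370.
Total lost output = 949 + 1512 + 708 + 988 + 1370 = 5527 billion.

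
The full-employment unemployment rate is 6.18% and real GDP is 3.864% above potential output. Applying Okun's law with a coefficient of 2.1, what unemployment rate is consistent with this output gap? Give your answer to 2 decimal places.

From Okun's law, u - u* = -(output gap)/β = -(3.864)/2.1 = -1.84 points.
So u = 6.18 - 1.84 = 4.34%.

4.34%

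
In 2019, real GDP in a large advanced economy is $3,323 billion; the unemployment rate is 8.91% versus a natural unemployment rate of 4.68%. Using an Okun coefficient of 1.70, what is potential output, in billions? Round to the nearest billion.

$3,580 billion

Unemployment gap = 8.91 - 4.68 = 4.23 points, so output gap = -1.7 × 4.23 = -7.191%.
Since Y = Y* × (1 + gap/100), Y* = 3323/0.92809 ≈ 3580 billion.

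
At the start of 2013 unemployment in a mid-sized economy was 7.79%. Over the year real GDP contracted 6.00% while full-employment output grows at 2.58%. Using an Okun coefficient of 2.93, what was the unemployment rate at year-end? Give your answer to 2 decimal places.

Growth-rate Okun's law: g_Y = g_Y* - β × Δu, so Δu = (g_Y* - g_Y)/β.
Δu = (2.58 + 6)/2.93 = 8.58/2.93 = 2.93 percentage points.
Year-end unemployment = 7.79 + 2.93 = 10.72%.

10.72%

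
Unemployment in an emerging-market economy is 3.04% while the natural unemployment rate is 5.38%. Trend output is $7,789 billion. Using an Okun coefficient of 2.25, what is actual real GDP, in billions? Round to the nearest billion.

$8,199 billion

Unemployment gap = 3.04 - 5.38 = -2.34 points, so the output gap is -2.25 × (-2.34) = 5.265%.
Actual GDP = 7789 × (1 + 5.265/100) = 7789 × 1.05265 ≈ 8199 billion.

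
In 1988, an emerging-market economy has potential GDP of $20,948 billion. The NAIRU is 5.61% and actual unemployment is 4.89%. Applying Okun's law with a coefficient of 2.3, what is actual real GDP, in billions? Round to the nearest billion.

Unemployment gap = 4.89 - 5.61 = -0.72 points, so the output gap is -2.3 × (-0.72) = 1.656%.
Actual GDP = 20948 × (1 + 1.656/100) = 20948 × 1.01656 ≈ 21295 billion.

$21,295 billion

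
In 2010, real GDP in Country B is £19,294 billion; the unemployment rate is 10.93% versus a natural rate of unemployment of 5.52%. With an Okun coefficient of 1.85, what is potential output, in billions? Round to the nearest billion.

Unemployment gap = 10.93 - 5.52 = 5.41 points, so output gap = -1.85 × 5.41 = -10.0085%.
Since Y = Y* × (1 + gap/100), Y* = 19294/0.899915 ≈ 21440 billion.

£21,440 billion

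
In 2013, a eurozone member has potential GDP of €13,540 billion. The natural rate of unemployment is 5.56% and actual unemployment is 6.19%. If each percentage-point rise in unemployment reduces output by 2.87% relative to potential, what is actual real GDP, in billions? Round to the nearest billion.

Unemployment gap = 6.19 - 5.56 = 0.63 points, so the output gap is -2.87 × 0.63 = -1.8081%.
Actual GDP = 13540 × (1 - 1.8081/100) = 13540 × 0.981919 ≈ 13295 billion.

€13,295 billion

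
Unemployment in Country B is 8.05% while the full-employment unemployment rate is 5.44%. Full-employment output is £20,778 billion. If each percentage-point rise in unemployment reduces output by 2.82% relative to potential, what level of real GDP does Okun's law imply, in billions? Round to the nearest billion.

Unemployment gap = 8.05 - 5.44 = 2.61 points, so the output gap is -2.82 × 2.61 = -7.3602%.
Actual GDP = 20778 × (1 - 7.3602/100) = 20778 × 0.926398 ≈ 19249 billion.

£19,249 billion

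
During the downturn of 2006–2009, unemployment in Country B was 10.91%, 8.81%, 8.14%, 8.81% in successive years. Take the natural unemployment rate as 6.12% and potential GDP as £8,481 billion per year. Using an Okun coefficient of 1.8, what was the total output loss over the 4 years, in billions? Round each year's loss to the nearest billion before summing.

Year 2006: gap = -1.8 × (10.91 - 6.12) = -8.622%, loss ≈ 8481 × 8.622/100 ≈ 731.
Year 2007: gap = -1.8 × (8.81 - 6.12) = -4.842%, loss ≈ 8481 × 4.842/100 ≈ 411.
Year 2008: gap = -1.8 × (8.14 - 6.12) = -3.636%, loss ≈ 8481 × 3.636/100 ≈ 308.
Year 2009: gap = -1.8 × (8.81 - 6.12) = -4.842%, loss ≈ 8481 × 4.842/100 ≈ 411.
Total lost output = 731 + 411 + 308 + 411 = 1861 billion.

£1,861 billion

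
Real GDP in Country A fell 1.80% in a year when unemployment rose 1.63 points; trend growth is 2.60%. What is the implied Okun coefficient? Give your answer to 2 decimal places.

β ≈ 2.70

Growth form: g_Y = g_Y* - β × Δu, so β = (g_Y* - g_Y)/Δu.
β = (2.6 + 1.8)/1.63 = 4.4/1.63 = 2.70.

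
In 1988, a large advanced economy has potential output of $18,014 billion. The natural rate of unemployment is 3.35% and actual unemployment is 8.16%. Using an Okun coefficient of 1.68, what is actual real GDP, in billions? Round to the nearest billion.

$16,558 billion

Unemployment gap = 8.16 - 3.35 = 4.81 points, so the output gap is -1.68 × 4.81 = -8.0808%.
Actual GDP = 18014 × (1 - 8.0808/100) = 18014 × 0.919192 ≈ 16558 billion.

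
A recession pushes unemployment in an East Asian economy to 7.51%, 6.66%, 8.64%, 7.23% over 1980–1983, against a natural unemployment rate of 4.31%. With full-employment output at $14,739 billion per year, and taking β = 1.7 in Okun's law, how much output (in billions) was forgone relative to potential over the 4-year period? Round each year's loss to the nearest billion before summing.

Year 1980: gap = -1.7 × (7.51 - 4.31) = -5.44%, loss ≈ 14739 × 5.44/100 ≈ 802.
Year 1981: gap = -1.7 × (6.66 - 4.31) = -3.995%, loss ≈ 14739 × 3.995/100 ≈ 589.
Year 1982: gap = -1.7 × (8.64 - 4.31) = -7.361%, loss ≈ 14739 × 7.361/100 ≈ 1085.
Year 1983: gap = -1.7 × (7.23 - 4.31) = -4.964%, loss ≈ 14739 × 4.964/100 ≈ 732.
Total lost output = 802 + 589 + 1085 + 732 = 3208 billion.

$3,208 billion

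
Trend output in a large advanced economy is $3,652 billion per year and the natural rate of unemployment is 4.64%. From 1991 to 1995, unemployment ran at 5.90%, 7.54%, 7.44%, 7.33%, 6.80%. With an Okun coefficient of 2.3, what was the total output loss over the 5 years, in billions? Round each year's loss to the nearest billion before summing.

Year 1991: gap = -2.3 × (5.9 - 4.64) = -2.898%, loss ≈ 3652 × 2.898/100 ≈ 106.
Year 1992: gap = -2.3 × (7.54 - 4.64) = -6.67%, loss ≈ 3652 × 6.67/100 ≈ 244.
Year 1993: gap = -2.3 × (7.44 - 4.64) = -6.44%, loss ≈ 3652 × 6.44/100 ≈ 235.
Year 1994: gap = -2.3 × (7.33 - 4.64) = -6.187%, loss ≈ 3652 × 6.187/100 ≈ 226.
Year 1995: gap = -2.3 × (6.8 - 4.64) = -4.968%, loss ≈ 3652 × 4.968/100 ≈ 181.
Total lost output = 106 + 244 + 235 + 226 + 181 = 992 billion.

$992 billion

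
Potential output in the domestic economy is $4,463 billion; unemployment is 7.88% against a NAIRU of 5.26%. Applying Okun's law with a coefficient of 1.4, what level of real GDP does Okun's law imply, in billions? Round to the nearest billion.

Unemployment gap = 7.88 - 5.26 = 2.62 points, so the output gap is -1.4 × 2.62 = -3.668%.
Actual GDP = 4463 × (1 - 3.668/100) = 4463 × 0.96332 ≈ 4299 billion.

$4,299 billion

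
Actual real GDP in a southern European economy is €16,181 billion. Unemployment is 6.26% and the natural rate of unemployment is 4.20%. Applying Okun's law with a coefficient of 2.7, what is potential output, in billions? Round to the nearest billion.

€17,134 billion

Unemployment gap = 6.26 - 4.2 = 2.06 points, so output gap = -2.7 × 2.06 = -5.562%.
Since Y = Y* × (1 + gap/100), Y* = 16181/0.94438 ≈ 17134 billion.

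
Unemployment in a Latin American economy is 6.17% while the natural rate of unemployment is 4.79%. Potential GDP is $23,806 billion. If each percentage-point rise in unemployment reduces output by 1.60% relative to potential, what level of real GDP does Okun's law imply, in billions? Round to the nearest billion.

Unemployment gap = 6.17 - 4.79 = 1.38 points, so the output gap is -1.6 × 1.38 = -2.208%.
Actual GDP = 23806 × (1 - 2.208/100) = 23806 × 0.97792 ≈ 23280 billion.

$23,280 billion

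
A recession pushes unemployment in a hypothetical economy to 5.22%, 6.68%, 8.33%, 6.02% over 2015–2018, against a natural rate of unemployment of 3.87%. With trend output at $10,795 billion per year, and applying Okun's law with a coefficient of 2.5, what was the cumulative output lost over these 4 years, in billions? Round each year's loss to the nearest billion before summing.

$2,906 billion

Year 2015: gap = -2.5 × (5.22 - 3.87) = -3.375%, loss ≈ 10795 × 3.375/100 ≈ 364.
Year 2016: gap = -2.5 × (6.68 - 3.87) = -7.025%, loss ≈ 10795 × 7.025/100 ≈ 758.
Year 2017: gap = -2.5 × (8.33 - 3.87) = -11.15%, loss ≈ 10795 × 11.15/100 ≈ 1204.
Year 2018: gap = -2.5 × (6.02 - 3.87) = -5.375%, loss ≈ 10795 × 5.375/100 ≈ 580.
Total lost output = 364 + 758 + 1204 + 580 = 2906 billion.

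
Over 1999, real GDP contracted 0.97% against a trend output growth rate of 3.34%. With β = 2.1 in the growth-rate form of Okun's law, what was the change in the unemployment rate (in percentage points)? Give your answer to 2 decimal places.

Growth-rate Okun's law: g_Y = g_Y* - β × Δu, so Δu = (g_Y* - g_Y)/β.
Δu = (3.34 + 0.97)/2.1 = 4.31/2.1 = 2.05 percentage points.

2.05 percentage points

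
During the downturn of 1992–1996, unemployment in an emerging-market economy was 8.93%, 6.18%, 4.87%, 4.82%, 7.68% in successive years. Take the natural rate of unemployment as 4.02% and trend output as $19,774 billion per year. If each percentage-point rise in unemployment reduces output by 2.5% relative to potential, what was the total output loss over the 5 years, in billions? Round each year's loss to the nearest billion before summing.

Year 1992: gap = -2.5 × (8.93 - 4.02) = -12.275%, loss ≈ 19774 × 12.275/100 ≈ 2427.
Year 1993: gap = -2.5 × (6.18 - 4.02) = -5.4%, loss ≈ 19774 × 5.4/100 ≈ 1068.
Year 1994: gap = -2.5 × (4.87 - 4.02) = -2.125%, loss ≈ 19774 × 2.125/100 ≈ 420.
Year 1995: gap = -2.5 × (4.82 - 4.02) = -2%, loss ≈ 19774 × 2/100 ≈ 395.
Year 1996: gap = -2.5 × (7.68 - 4.02) = -9.15%, loss ≈ 19774 × 9.15/100 ≈ 1809.
Total lost output = 2427 + 1068 + 420 + 395 + 1809 = 6119 billion.

$6,119 billion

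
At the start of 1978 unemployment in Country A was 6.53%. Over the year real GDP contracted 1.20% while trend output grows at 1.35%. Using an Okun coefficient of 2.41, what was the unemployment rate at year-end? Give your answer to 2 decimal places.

7.59%

Growth-rate Okun's law: g_Y = g_Y* - β × Δu, so Δu = (g_Y* - g_Y)/β.
Δu = (1.35 + 1.2)/2.41 = 2.55/2.41 = 1.06 percentage points.
Year-end unemployment = 6.53 + 1.06 = 7.59%.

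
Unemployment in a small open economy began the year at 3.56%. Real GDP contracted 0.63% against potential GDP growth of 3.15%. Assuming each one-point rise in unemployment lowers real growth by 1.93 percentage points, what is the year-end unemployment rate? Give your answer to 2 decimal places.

Growth-rate Okun's law: g_Y = g_Y* - β × Δu, so Δu = (g_Y* - g_Y)/β.
Δu = (3.15 + 0.63)/1.93 = 3.78/1.93 = 1.96 percentage points.
Year-end unemployment = 3.56 + 1.96 = 5.52%.

5.52%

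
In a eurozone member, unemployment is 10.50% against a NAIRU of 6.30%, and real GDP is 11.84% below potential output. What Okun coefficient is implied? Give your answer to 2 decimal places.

Okun's law: output gap = -β × (u - u*).
-11.84 = -β × (10.5 - 6.3) = -β × 4.2, so β = 11.84/4.2 = 2.82.

β ≈ 2.82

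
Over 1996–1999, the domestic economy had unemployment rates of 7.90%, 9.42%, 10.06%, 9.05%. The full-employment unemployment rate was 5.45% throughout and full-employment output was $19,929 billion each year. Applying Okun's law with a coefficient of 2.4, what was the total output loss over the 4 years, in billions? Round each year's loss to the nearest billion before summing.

$6,998 billion

Year 1996: gap = -2.4 × (7.9 - 5.45) = -5.88%, loss ≈ 19929 × 5.88/100 ≈ 1172.
Year 1997: gap = -2.4 × (9.42 - 5.45) = -9.528%, loss ≈ 19929 × 9.528/100 ≈ 1899.
Year 1998: gap = -2.4 × (10.06 - 5.45) = -11.064%, loss ≈ 19929 × 11.064/100 ≈ 2205.
Year 1999: gap = -2.4 × (9.05 - 5.45) = -8.64%, loss ≈ 19929 × 8.64/100 ≈ 1722.
Total lost output = 1172 + 1899 + 2205 + 1722 = 6998 billion.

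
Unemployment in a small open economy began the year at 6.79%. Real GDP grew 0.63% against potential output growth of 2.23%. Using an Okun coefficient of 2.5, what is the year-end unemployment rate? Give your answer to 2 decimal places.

7.43%

Growth-rate Okun's law: g_Y = g_Y* - β × Δu, so Δu = (g_Y* - g_Y)/β.
Δu = (2.23 - 0.63)/2.5 = 1.6/2.5 = 0.64 percentage points.
Year-end unemployment = 6.79 + 0.64 = 7.43%.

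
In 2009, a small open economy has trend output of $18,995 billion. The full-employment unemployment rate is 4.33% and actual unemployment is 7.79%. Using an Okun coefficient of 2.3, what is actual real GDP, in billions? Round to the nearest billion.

Unemployment gap = 7.79 - 4.33 = 3.46 points, so the output gap is -2.3 × 3.46 = -7.958%.
Actual GDP = 18995 × (1 - 7.958/100) = 18995 × 0.92042 ≈ 17483 billion.

$17,483 billion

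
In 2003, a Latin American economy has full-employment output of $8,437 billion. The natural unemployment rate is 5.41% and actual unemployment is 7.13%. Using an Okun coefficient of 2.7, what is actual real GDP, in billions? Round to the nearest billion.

$8,045 billion

Unemployment gap = 7.13 - 5.41 = 1.72 points, so the output gap is -2.7 × 1.72 = -4.644%.
Actual GDP = 8437 × (1 - 4.644/100) = 8437 × 0.95356 ≈ 8045 billion.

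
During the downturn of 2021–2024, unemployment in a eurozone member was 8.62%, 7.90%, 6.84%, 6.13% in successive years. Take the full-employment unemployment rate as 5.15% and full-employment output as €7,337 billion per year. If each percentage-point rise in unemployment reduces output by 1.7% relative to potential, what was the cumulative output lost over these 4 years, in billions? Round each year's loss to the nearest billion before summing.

Year 2021: gap = -1.7 × (8.62 - 5.15) = -5.899%, loss ≈ 7337 × 5.899/100 ≈ 433.
Year 2022: gap = -1.7 × (7.9 - 5.15) = -4.675%, loss ≈ 7337 × 4.675/100 ≈ 343.
Year 2023: gap = -1.7 × (6.84 - 5.15) = -2.873%, loss ≈ 7337 × 2.873/100 ≈ 211.
Year 2024: gap = -1.7 × (6.13 - 5.15) = -1.666%, loss ≈ 7337 × 1.666/100 ≈ 122.
Total lost output = 433 + 343 + 211 + 122 = 1109 billion.

€1,109 billion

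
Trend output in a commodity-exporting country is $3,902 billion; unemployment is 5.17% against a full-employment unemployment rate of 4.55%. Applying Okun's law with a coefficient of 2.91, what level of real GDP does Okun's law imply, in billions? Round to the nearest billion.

$3,832 billion

Unemployment gap = 5.17 - 4.55 = 0.62 points, so the output gap is -2.91 × 0.62 = -1.8042%.
Actual GDP = 3902 × (1 - 1.8042/100) = 3902 × 0.981958 ≈ 3832 billion.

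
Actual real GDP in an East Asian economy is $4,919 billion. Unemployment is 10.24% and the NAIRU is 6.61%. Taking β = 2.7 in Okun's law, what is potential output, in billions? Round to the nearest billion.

Unemployment gap = 10.24 - 6.61 = 3.63 points, so output gap = -2.7 × 3.63 = -9.801%.
Since Y = Y* × (1 + gap/100), Y* = 4919/0.90199 ≈ 5453 billion.

$5,453 billion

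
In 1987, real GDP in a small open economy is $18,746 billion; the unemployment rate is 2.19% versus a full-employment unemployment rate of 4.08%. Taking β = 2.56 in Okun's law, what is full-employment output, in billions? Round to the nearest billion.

Unemployment gap = 2.19 - 4.08 = -1.89 points, so output gap = -2.56 × (-1.89) = 4.8384%.
Since Y = Y* × (1 + gap/100), Y* = 18746/1.048384 ≈ 17881 billion.

$17,881 billion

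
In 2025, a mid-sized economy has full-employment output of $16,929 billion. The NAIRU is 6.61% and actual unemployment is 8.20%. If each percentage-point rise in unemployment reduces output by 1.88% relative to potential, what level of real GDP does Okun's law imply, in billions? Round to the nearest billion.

$16,423 billion

Unemployment gap = 8.2 - 6.61 = 1.59 points, so the output gap is -1.88 × 1.59 = -2.9892%.
Actual GDP = 16929 × (1 - 2.9892/100) = 16929 × 0.970108 ≈ 16423 billion.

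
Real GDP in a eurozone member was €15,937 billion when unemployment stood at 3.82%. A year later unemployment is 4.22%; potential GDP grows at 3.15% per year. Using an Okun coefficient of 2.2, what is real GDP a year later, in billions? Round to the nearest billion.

€16,299 billion

Δu = 4.22 - 3.82 = 0.4 points.
Okun's law (growth form): g_Y = g_Y* - β × Δu = 3.15 - 2.2 × (0.40) = 3.15 - 0.88 = 2.27%.
Real GDP in the next year = 15937 × (1 + 2.27/100) = 15937 × 1.0227 ≈ 16299 billion.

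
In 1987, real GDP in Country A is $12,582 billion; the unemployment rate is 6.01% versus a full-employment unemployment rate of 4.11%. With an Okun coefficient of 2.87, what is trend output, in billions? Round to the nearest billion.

$13,308 billion

Unemployment gap = 6.01 - 4.11 = 1.9 points, so output gap = -2.87 × 1.9 = -5.453%.
Since Y = Y* × (1 + gap/100), Y* = 12582/0.94547 ≈ 13308 billion.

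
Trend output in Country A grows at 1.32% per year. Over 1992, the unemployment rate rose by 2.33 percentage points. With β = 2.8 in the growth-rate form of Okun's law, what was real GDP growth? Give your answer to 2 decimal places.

Growth-rate Okun's law: g_Y = g_Y* - β × Δu.
g_Y = 1.32 - 2.8 × (2.33) = 1.32 - 6.524 = -5.204%, i.e. -5.20% to 2 d.p.

-5.20%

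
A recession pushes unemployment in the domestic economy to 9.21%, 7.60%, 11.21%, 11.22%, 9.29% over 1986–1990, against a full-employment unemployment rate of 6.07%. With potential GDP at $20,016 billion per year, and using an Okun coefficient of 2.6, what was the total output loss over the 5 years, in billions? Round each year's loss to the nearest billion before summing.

$9,461 billion

Year 1986: gap = -2.6 × (9.21 - 6.07) = -8.164%, loss ≈ 20016 × 8.164/100 ≈ 1634.
Year 1987: gap = -2.6 × (7.6 - 6.07) = -3.978%, loss ≈ 20016 × 3.978/100 ≈ 796.
Year 1988: gap = -2.6 × (11.21 - 6.07) = -13.364%, loss ≈ 20016 × 13.364/100 ≈ 2675.
Year 1989: gap = -2.6 × (11.22 - 6.07) = -13.39%, loss ≈ 20016 × 13.39/100 ≈ 2680.
Year 1990: gap = -2.6 × (9.29 - 6.07) = -8.372%, loss ≈ 20016 × 8.372/100 ≈ 1676.
Total lost output = 1634 + 796 + 2675 + 2680 + 1676 = 9461 billion.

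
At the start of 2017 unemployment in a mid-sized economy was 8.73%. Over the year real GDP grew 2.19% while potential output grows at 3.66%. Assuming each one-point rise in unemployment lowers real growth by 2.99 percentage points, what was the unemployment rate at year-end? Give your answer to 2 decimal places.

9.22%

Growth-rate Okun's law: g_Y = g_Y* - β × Δu, so Δu = (g_Y* - g_Y)/β.
Δu = (3.66 - 2.19)/2.99 = 1.47/2.99 = 0.49 percentage points.
Year-end unemployment = 8.73 + 0.49 = 9.22%.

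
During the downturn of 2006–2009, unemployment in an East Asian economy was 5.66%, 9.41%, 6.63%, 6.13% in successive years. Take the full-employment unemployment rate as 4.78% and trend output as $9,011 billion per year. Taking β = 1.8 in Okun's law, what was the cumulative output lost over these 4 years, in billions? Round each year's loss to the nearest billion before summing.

$1,413 billion

Year 2006: gap = -1.8 × (5.66 - 4.78) = -1.584%, loss ≈ 9011 × 1.584/100 ≈ 143.
Year 2007: gap = -1.8 × (9.41 - 4.78) = -8.334%, loss ≈ 9011 × 8.334/100 ≈ 751.
Year 2008: gap = -1.8 × (6.63 - 4.78) = -3.33%, loss ≈ 9011 × 3.33/100 ≈ 300.
Year 2009: gap = -1.8 × (6.13 - 4.78) = -2.43%, loss ≈ 9011 × 2.43/100 ≈ 219.
Total lost output = 143 + 751 + 300 + 219 = 1413 billion.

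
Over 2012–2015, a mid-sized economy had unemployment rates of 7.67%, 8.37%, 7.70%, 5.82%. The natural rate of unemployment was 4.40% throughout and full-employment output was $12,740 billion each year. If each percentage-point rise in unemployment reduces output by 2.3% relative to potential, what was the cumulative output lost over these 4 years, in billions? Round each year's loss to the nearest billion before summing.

Year 2012: gap = -2.3 × (7.67 - 4.4) = -7.521%, loss ≈ 12740 × 7.521/100 ≈ 958.
Year 2013: gap = -2.3 × (8.37 - 4.4) = -9.131%, loss ≈ 12740 × 9.131/100 ≈ 1163.
Year 2014: gap = -2.3 × (7.7 - 4.4) = -7.59%, loss ≈ 12740 × 7.59/100 ≈ 967.
Year 2015: gap = -2.3 × (5.82 - 4.4) = -3.266%, loss ≈ 12740 × 3.266/100 ≈ 416.
Total lost output = 958 + 1163 + 967 + 416 = 3504 billion.

$3,504 billion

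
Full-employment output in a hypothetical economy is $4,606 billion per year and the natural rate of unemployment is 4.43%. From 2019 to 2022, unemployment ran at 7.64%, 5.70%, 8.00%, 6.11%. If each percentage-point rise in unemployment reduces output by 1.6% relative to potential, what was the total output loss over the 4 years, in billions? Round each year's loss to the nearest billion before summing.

Year 2019: gap = -1.6 × (7.64 - 4.43) = -5.136%, loss ≈ 4606 × 5.136/100 ≈ 237.
Year 2020: gap = -1.6 × (5.7 - 4.43) = -2.032%, loss ≈ 4606 × 2.032/100 ≈ 94.
Year 2021: gap = -1.6 × (8 - 4.43) = -5.712%, loss ≈ 4606 × 5.712/100 ≈ 263.
Year 2022: gap = -1.6 × (6.11 - 4.43) = -2.688%, loss ≈ 4606 × 2.688/100 ≈ 124.
Total lost output = 237 + 94 + 263 + 124 = 718 billion.

$718 billion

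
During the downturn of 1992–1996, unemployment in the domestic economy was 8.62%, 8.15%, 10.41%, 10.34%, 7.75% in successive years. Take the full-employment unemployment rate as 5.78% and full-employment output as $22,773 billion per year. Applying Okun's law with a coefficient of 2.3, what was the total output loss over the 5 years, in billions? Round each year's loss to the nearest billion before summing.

Year 1992: gap = -2.3 × (8.62 - 5.78) = -6.532%, loss ≈ 22773 × 6.532/100 ≈ 1488.
Year 1993: gap = -2.3 × (8.15 - 5.78) = -5.451%, loss ≈ 22773 × 5.451/100 ≈ 1241.
Year 1994: gap = -2.3 × (10.41 - 5.78) = -10.649%, loss ≈ 22773 × 10.649/100 ≈ 2425.
Year 1995: gap = -2.3 × (10.34 - 5.78) = -10.488%, loss ≈ 22773 × 10.488/100 ≈ 2388.
Year 1996: gap = -2.3 × (7.75 - 5.78) = -4.531%, loss ≈ 22773 × 4.531/100 ≈ 1032.
Total lost output = 1488 + 1241 + 2425 + 2388 + 1032 = 8574 billion.

$8,574 billion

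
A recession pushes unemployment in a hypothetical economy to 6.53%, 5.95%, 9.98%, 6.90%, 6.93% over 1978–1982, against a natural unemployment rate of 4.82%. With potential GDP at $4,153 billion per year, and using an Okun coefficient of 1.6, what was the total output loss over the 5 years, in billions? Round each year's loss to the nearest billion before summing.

$810 billion

Year 1978: gap = -1.6 × (6.53 - 4.82) = -2.736%, loss ≈ 4153 × 2.736/100 ≈ 114.
Year 1979: gap = -1.6 × (5.95 - 4.82) = -1.808%, loss ≈ 4153 × 1.808/100 ≈ 75.
Year 1980: gap = -1.6 × (9.98 - 4.82) = -8.256%, loss ≈ 4153 × 8.256/100 ≈ 343.
Year 1981: gap = -1.6 × (6.9 - 4.82) = -3.328%, loss ≈ 4153 × 3.328/100 ≈ 138.
Year 1982: gap = -1.6 × (6.93 - 4.82) = -3.376%, loss ≈ 4153 × 3.376/100 ≈ 140.
Total lost output = 114 + 75 + 343 + 138 + 140 = 810 billion.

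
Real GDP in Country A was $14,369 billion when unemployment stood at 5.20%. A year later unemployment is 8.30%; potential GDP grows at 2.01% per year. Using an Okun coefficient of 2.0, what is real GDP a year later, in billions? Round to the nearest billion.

$13,767 billion

Δu = 8.3 - 5.2 = 3.1 points.
Okun's law (growth form): g_Y = g_Y* - β × Δu = 2.01 - 2.0 × (3.10) = 2.01 - 6.2 = -4.19%.
Real GDP in the next year = 14369 × (1 - 4.19/100) = 14369 × 0.9581 ≈ 13767 billion.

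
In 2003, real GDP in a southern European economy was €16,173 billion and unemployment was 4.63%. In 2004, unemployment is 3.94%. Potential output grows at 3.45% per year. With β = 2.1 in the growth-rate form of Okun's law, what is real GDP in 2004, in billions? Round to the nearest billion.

€16,965 billion

Δu = 3.94 - 4.63 = -0.69 points.
Okun's law (growth form): g_Y = g_Y* - β × Δu = 3.45 - 2.1 × (-0.69) = 3.45 + 1.449 = 4.899%.
Real GDP in the next year = 16173 × (1 + 4.899/100) = 16173 × 1.04899 ≈ 16965 billion.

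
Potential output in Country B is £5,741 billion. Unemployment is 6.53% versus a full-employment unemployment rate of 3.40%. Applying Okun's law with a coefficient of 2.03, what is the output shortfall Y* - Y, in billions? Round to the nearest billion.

£365 billion

Output gap = -2.03 × (6.53 - 3.4) = -2.03 × 3.13 = -6.3539%.
Actual GDP ≈ 5741 × 0.936461 ≈ 5376 billion, so the shortfall is 5741 - 5376 = 365 billion.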